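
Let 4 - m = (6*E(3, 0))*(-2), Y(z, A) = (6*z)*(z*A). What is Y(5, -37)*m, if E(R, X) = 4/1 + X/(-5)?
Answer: -288600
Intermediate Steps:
Y(z, A) = 6*A*z² (Y(z, A) = (6*z)*(A*z) = 6*A*z²)
E(R, X) = 4 - X/5 (E(R, X) = 4*1 + X*(-⅕) = 4 - X/5)
m = 52 (m = 4 - 6*(4 - ⅕*0)*(-2) = 4 - 6*(4 + 0)*(-2) = 4 - 6*4*(-2) = 4 - 24*(-2) = 4 - 1*(-48) = 4 + 48 = 52)
Y(5, -37)*m = (6*(-37)*5²)*52 = (6*(-37)*25)*52 = -5550*52 = -288600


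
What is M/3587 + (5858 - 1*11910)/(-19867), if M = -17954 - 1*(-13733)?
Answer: -62150083/71262929 ≈ -0.87212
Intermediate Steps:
M = -4221 (M = -17954 + 13733 = -4221)
M/3587 + (5858 - 1*11910)/(-19867) = -4221/3587 + (5858 - 1*11910)/(-19867) = -4221*1/3587 + (5858 - 11910)*(-1/19867) = -4221/3587 - 6052*(-1/19867) = -4221/3587 + 6052/19867 = -62150083/71262929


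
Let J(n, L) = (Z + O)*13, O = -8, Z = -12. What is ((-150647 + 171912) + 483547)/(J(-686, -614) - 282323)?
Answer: -72116/40369 ≈ -1.7864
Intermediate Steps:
J(n, L) = -260 (J(n, L) = (-12 - 8)*13 = -20*13 = -260)
((-150647 + 171912) + 483547)/(J(-686, -614) - 282323) = ((-150647 + 171912) + 483547)/(-260 - 282323) = (21265 + 483547)/(-282583) = 504812*(-1/282583) = -72116/40369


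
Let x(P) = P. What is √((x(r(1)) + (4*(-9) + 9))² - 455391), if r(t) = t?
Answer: I*√454715 ≈ 674.33*I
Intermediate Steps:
√((x(r(1)) + (4*(-9) + 9))² - 455391) = √((1 + (4*(-9) + 9))² - 455391) = √((1 + (-36 + 9))² - 455391) = √((1 - 27)² - 455391) = √((-26)² - 455391) = √(676 - 455391) = √(-454715) = I*√454715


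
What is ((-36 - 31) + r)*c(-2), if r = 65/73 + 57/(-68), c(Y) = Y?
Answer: 332329/2482 ≈ 133.90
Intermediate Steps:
r = 259/4964 (r = 65*(1/73) + 57*(-1/68) = 65/73 - 57/68 = 259/4964 ≈ 0.052176)
((-36 - 31) + r)*c(-2) = ((-36 - 31) + 259/4964)*(-2) = (-67 + 259/4964)*(-2) = -332329/4964*(-2) = 332329/2482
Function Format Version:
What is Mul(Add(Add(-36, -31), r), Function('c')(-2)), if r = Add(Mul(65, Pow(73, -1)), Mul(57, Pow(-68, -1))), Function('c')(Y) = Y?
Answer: Rational(332329, 2482) ≈ 133.90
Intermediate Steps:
r = Rational(259, 4964) (r = Add(Mul(65, Rational(1, 73)), Mul(57, Rational(-1, 68))) = Add(Rational(65, 73), Rational(-57, 68)) = Rational(259, 4964) ≈ 0.052176)
Mul(Add(Add(-36, -31), r), Function('c')(-2)) = Mul(Add(Add(-36, -31), Rational(259, 4964)), -2) = Mul(Add(-67, Rational(259, 4964)), -2) = Mul(Rational(-332329, 4964), -2) = Rational(332329, 2482)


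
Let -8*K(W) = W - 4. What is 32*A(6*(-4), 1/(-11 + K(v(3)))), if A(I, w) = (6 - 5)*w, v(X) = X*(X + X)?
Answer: -128/51 ≈ -2.5098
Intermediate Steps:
v(X) = 2*X**2 (v(X) = X*(2*X) = 2*X**2)
K(W) = 1/2 - W/8 (K(W) = -(W - 4)/8 = -(-4 + W)/8 = 1/2 - W/8)
A(I, w) = w (A(I, w) = 1*w = w)
32*A(6*(-4), 1/(-11 + K(v(3)))) = 32/(-11 + (1/2 - 3**2/4)) = 32/(-11 + (1/2 - 9/4)) = 32/(-11 - 7/4) = 32/(-51/4) = 32*(-4/51) = -128/51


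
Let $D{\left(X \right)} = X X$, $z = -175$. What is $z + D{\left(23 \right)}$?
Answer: $354$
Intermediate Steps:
$D{\left(X \right)} = X^{2}$
$z + D{\left(23 \right)} = -175 + 23^{2} = -175 + 529 = 354$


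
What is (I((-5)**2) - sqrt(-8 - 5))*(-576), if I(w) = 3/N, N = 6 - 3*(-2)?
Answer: -144 + 576*I*sqrt(13) ≈ -144.0 + 2076.8*I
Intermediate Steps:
N = 12 (N = 6 + 6 = 12)
I(w) = 1/4 (I(w) = 3/12 = 3*(1/12) = 1/4)
(I((-5)**2) - sqrt(-8 - 5))*(-576) = (1/4 - sqrt(-8 - 5))*(-576) = (1/4 - sqrt(-13))*(-576) = (1/4 - I*sqrt(13))*(-576) = -144 + 576*I*sqrt(13)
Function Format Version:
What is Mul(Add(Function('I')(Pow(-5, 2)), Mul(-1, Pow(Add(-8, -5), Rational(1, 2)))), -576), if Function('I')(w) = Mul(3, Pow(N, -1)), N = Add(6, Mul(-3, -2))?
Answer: Add(-144, Mul(576, I, Pow(13, Rational(1, 2)))) ≈ Add(-144.00, Mul(2076.8, I))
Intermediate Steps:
N = 12 (N = Add(6, 6) = 12)
Function('I')(w) = Rational(1, 4) (Function('I')(w) = Mul(3, Pow(12, -1)) = Mul(3, Rational(1, 12)) = Rational(1, 4))
Mul(Add(Function('I')(Pow(-5, 2)), Mul(-1, Pow(Add(-8, -5), Rational(1, 2)))), -576) = Mul(Add(Rational(1, 4), Mul(-1, Pow(Add(-8, -5), Rational(1, 2)))), -576) = Mul(Add(Rational(1, 4), Mul(-1, Pow(-13, Rational(1, 2)))), -576) = Mul(Add(Rational(1, 4), Mul(-1, Mul(I, Pow(13, Rational(1, 2))))), -576) = Mul(Add(Rational(1, 4), Mul(-1, I, Pow(13, Rational(1, 2)))), -576) = Add(-144, Mul(576, I, Pow(13, Rational(1, 2))))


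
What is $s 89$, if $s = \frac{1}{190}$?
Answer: $\frac{89}{190} \approx 0.46842$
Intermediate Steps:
$s = \frac{1}{190} \approx 0.0052632$
$s 89 = \frac{1}{190} \cdot 89 = \frac{89}{190}$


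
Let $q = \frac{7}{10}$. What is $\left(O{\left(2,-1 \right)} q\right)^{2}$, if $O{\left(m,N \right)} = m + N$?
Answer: $\frac{49}{100} \approx 0.49$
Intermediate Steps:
$q = \frac{7}{10}$ ($q = 7 \cdot \frac{1}{10} = \frac{7}{10} \approx 0.7$)
$O{\left(m,N \right)} = N + m$
$\left(O{\left(2,-1 \right)} q\right)^{2} = \left(\left(-1 + 2\right) \frac{7}{10}\right)^{2} = \left(1 \cdot \frac{7}{10}\right)^{2} = \left(\frac{7}{10}\right)^{2} = \frac{49}{100}$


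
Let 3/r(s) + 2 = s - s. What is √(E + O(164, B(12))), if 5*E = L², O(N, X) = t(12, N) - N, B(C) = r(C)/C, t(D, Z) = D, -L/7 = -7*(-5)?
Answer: 3*√1317 ≈ 108.87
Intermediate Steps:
L = -245 (L = -(-49)*(-5) = -7*35 = -245)
r(s) = -3/2 (r(s) = 3/(-2 + (s - s)) = 3/(-2 + 0) = 3/(-2) = 3*(-½) = -3/2)
B(C) = -3/(2*C)
O(N, X) = 12 - N
E = 12005 (E = (⅕)*(-245)² = (⅕)*60025 = 12005)
√(E + O(164, B(12))) = √(12005 + (12 - 1*164)) = √(12005 + (12 - 164)) = √(12005 - 152) = √11853 = 3*√1317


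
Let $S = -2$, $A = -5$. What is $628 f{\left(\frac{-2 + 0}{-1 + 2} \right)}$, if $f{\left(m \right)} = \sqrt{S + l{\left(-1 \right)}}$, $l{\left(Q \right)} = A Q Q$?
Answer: $628 i \sqrt{7} \approx 1661.5 i$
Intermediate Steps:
$l{\left(Q \right)} = - 5 Q^{2}$ ($l{\left(Q \right)} = - 5 Q Q = - 5 Q^{2}$)
$f{\left(m \right)} = i \sqrt{7}$ ($f{\left(m \right)} = \sqrt{-2 - 5 \left(-1\right)^{2}} = \sqrt{-2 - 5} = \sqrt{-7} = i \sqrt{7}$)
$628 f{\left(\frac{-2 + 0}{-1 + 2} \right)} = 628 i \sqrt{7}$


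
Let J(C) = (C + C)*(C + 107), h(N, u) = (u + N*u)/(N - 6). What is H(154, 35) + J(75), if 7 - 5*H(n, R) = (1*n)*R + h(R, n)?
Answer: 3796849/145 ≈ 26185.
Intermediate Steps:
h(N, u) = (u + N*u)/(-6 + N)
J(C) = 2*C*(107 + C) (J(C) = (2*C)*(107 + C) = 2*C*(107 + C))
H(n, R) = 7/5 - R*n/5 - n*(1 + R)/(5*(-6 + R)) (H(n, R) = 7/5 - ((1*n)*R + n*(1 + R)/(-6 + R))/5 = 7/5 - (n*R + n*(1 + R)/(-6 + R))/5 = 7/5 - (R*n + n*(1 + R)/(-6 + R))/5 = 7/5 + (-R*n/5 - n*(1 + R)/(5*(-6 + R))) = 7/5 - R*n/5 - n*(1 + R)/(5*(-6 + R)))
H(154, 35) + J(75) = ((-6 + 35)*(7 - 1*35*154) - 1*154*(1 + 35))/(5*(-6 + 35)) + 2*75*(107 + 75) = (1/5)*(29*(7 - 5390) - 1*154*36)/29 + 2*75*182 = (1/5)*(1/29)*(29*(-5383) - 5544) + 27300 = (1/5)*(1/29)*(-156107 - 5544) + 27300 = (1/5)*(1/29)*(-161651) + 27300 = -161651/145 + 27300 = 3796849/145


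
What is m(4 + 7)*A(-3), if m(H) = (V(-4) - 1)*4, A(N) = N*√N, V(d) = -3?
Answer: 48*I*√3 ≈ 83.138*I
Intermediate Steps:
A(N) = N^(3/2)
m(H) = -16 (m(H) = (-3 - 1)*4 = -4*4 = -16)
m(4 + 7)*A(-3) = -(-48)*I*√3 = 48*I*√3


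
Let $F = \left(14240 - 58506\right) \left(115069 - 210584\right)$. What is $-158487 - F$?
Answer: $-4228225477$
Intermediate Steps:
$F = 4228066990$ ($F = \left(-44266\right) \left(-95515\right) = 4228066990$)
$-158487 - F = -158487 - 4228066990 = -4228225477$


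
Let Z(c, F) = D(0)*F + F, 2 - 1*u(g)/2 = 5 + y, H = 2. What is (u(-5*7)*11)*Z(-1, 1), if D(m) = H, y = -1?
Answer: -132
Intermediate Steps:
D(m) = 2
u(g) = -4 (u(g) = 4 - 2*(5 - 1) = 4 - 2*4 = 4 - 8 = -4)
Z(c, F) = 3*F (Z(c, F) = 2*F + F = 3*F)
(u(-5*7)*11)*Z(-1, 1) = (-4*11)*(3*1) = -44*3 = -132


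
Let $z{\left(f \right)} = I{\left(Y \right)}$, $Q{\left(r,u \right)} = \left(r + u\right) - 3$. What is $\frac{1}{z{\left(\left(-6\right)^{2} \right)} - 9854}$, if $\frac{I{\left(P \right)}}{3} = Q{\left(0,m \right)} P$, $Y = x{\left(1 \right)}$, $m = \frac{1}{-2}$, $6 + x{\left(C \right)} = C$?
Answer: $- \frac{2}{19603} \approx -0.00010203$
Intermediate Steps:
$x{\left(C \right)} = -6 + C$
$m = - \frac{1}{2} \approx -0.5$
$Q{\left(r,u \right)} = -3 + r + u$
$Y = -5$ ($Y = -6 + 1 = -5$)
$I{\left(P \right)} = - \frac{21 P}{2}$ ($I{\left(P \right)} = 3 \left(-3 + 0 - \frac{1}{2}\right) P = 3 \left(- \frac{7 P}{2}\right) = - \frac{21 P}{2}$)
$z{\left(f \right)} = \frac{105}{2}$ ($z{\left(f \right)} = \left(- \frac{21}{2}\right) \left(-5\right) = \frac{105}{2}$)
$\frac{1}{z{\left(\left(-6\right)^{2} \right)} - 9854} = \frac{1}{\frac{105}{2} - 9854} = \frac{1}{- \frac{19603}{2}} = - \frac{2}{19603}$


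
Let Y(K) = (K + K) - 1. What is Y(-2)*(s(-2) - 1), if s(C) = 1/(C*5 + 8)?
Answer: 15/2 ≈ 7.5000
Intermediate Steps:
s(C) = 1/(8 + 5*C) (s(C) = 1/(5*C + 8) = 1/(8 + 5*C))
Y(K) = -1 + 2*K (Y(K) = 2*K - 1 = -1 + 2*K)
Y(-2)*(s(-2) - 1) = (-1 + 2*(-2))*(1/(8 + 5*(-2)) - 1) = (-1 - 4)*(1/(8 - 10) - 1) = -5*(1/(-2) - 1) = -5*(-½ - 1) = -5*(-3/2) = 15/2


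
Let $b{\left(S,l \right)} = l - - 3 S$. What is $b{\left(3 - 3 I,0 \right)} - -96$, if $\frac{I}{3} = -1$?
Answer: $132$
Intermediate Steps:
$I = -3$ ($I = 3 \left(-1\right) = -3$)
$b{\left(S,l \right)} = l + 3 S$
$b{\left(3 - 3 I,0 \right)} - -96 = \left(0 + 3 \left(3 - -9\right)\right) - -96 = \left(0 + 3 \left(3 + 9\right)\right) + 96 = \left(0 + 3 \cdot 12\right) + 96 = \left(0 + 36\right) + 96 = 36 + 96 = 132$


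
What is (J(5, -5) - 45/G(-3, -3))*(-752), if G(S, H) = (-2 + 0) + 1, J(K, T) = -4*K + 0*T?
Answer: -18800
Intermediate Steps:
J(K, T) = -4*K (J(K, T) = -4*K + 0 = -4*K)
G(S, H) = -1 (G(S, H) = -2 + 1 = -1)
(J(5, -5) - 45/G(-3, -3))*(-752) = (-4*5 - 45/(-1))*(-752) = (-20 - 45*(-1))*(-752) = (-20 + 45)*(-752) = 25*(-752) = -18800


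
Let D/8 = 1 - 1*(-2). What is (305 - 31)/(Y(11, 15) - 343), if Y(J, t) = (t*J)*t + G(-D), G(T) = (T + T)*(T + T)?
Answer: 137/2218 ≈ 0.061767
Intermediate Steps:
D = 24 (D = 8*(1 - 1*(-2)) = 8*(1 + 2) = 8*3 = 24)
G(T) = 4*T**2 (G(T) = (2*T)*(2*T) = 4*T**2)
Y(J, t) = 2304 + J*t**2 (Y(J, t) = (t*J)*t + 4*(-1*24)**2 = (J*t)*t + 4*(-24)**2 = J*t**2 + 4*576 = J*t**2 + 2304 = 2304 + J*t**2)
(305 - 31)/(Y(11, 15) - 343) = (305 - 31)/((2304 + 11*15**2) - 343) = 274/((2304 + 11*225) - 343) = 274/((2304 + 2475) - 343) = 274/(4779 - 343) = 274/4436 = 274*(1/4436) = 137/2218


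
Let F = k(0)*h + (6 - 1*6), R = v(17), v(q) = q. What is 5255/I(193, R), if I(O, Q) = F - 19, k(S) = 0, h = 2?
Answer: -5255/19 ≈ -276.58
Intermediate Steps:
R = 17
F = 0 (F = 0*2 + (6 - 1*6) = 0 + (6 - 6) = 0 + 0 = 0)
I(O, Q) = -19 (I(O, Q) = 0 - 19 = -19)
5255/I(193, R) = 5255/(-19) = 5255*(-1/19) = -5255/19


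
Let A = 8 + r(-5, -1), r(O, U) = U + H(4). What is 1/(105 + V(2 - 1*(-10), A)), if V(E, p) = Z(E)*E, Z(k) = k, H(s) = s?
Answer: 1/249 ≈ 0.0040161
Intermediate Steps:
r(O, U) = 4 + U (r(O, U) = U + 4 = 4 + U)
A = 11 (A = 8 + (4 - 1) = 8 + 3 = 11)
V(E, p) = E² (V(E, p) = E*E = E²)
1/(105 + V(2 - 1*(-10), A)) = 1/(105 + (2 - 1*(-10))²) = 1/(105 + (2 + 10)²) = 1/(105 + 12²) = 1/(105 + 144) = 1/249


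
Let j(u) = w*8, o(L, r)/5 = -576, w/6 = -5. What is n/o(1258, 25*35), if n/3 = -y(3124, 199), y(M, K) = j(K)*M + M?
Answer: -186659/240 ≈ -777.75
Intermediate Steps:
w = -30 (w = 6*(-5) = -30)
o(L, r) = -2880 (o(L, r) = 5*(-576) = -2880)
j(u) = -240 (j(u) = -30*8 = -240)
y(M, K) = -239*M (y(M, K) = -240*M + M = -239*M)
n = 2239908 (n = 3*(-(-239)*3124) = 3*(-1*(-746636)) = 3*746636 = 2239908)
n/o(1258, 25*35) = 2239908/(-2880) = 2239908*(-1/2880) = -186659/240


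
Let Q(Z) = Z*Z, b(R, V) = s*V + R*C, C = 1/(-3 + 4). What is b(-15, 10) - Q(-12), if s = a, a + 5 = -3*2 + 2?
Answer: -249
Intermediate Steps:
a = -9 (a = -5 + (-3*2 + 2) = -5 + (-6 + 2) = -5 - 4 = -9)
s = -9
C = 1 (C = 1/1 = 1)
b(R, V) = R - 9*V (b(R, V) = -9*V + R*1 = -9*V + R = R - 9*V)
Q(Z) = Z**2
b(-15, 10) - Q(-12) = (-15 - 9*10) - 1*(-12)**2 = (-15 - 90) - 1*144 = -105 - 144 = -249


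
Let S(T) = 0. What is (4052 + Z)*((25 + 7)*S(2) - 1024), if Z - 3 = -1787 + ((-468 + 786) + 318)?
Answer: -2973696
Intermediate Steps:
Z = -1148 (Z = 3 + (-1787 + ((-468 + 786) + 318)) = 3 + (-1787 + (318 + 318)) = 3 + (-1787 + 636) = 3 - 1151 = -1148)
(4052 + Z)*((25 + 7)*S(2) - 1024) = (4052 - 1148)*((25 + 7)*0 - 1024) = 2904*(32*0 - 1024) = 2904*(0 - 1024) = 2904*(-1024) = -2973696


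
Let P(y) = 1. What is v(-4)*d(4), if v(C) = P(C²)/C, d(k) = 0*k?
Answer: 0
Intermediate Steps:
d(k) = 0
v(C) = 1/C
v(-4)*d(4) = 0/(-4) = -¼*0 = 0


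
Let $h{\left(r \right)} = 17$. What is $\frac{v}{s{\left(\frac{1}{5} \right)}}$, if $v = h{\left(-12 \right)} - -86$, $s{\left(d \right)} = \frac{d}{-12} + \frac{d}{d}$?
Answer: $\frac{6180}{59} \approx 104.75$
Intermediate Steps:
$s{\left(d \right)} = 1 - \frac{d}{12}$ ($s{\left(d \right)} = d \left(- \frac{1}{12}\right) + 1 = - \frac{d}{12} + 1 = 1 - \frac{d}{12}$)
$v = 103$ ($v = 17 - -86 = 17 + 86 = 103$)
$\frac{v}{s{\left(\frac{1}{5} \right)}} = \frac{103}{1 - \frac{1}{12 \cdot 5}} = \frac{103}{1 - \frac{1}{60}} = \frac{103}{\frac{59}{60}} = 103 \cdot \frac{60}{59} = \frac{6180}{59}$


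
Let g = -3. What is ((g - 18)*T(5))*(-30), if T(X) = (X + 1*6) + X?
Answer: 10080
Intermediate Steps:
T(X) = 6 + 2*X (T(X) = (X + 6) + X = (6 + X) + X = 6 + 2*X)
((g - 18)*T(5))*(-30) = ((-3 - 18)*(6 + 2*5))*(-30) = -21*(6 + 10)*(-30) = -21*16*(-30) = -336*(-30) = 10080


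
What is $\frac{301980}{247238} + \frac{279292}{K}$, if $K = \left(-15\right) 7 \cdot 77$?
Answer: $- \frac{33305043598}{999459615} \approx -33.323$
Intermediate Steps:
$K = -8085$ ($K = \left(-105\right) 77 = -8085$)
$\frac{301980}{247238} + \frac{279292}{K} = \frac{301980}{247238} + \frac{279292}{-8085} = 301980 \cdot \frac{1}{247238} + 279292 \left(- \frac{1}{8085}\right) = \frac{150990}{123619} - \frac{279292}{8085} = - \frac{33305043598}{999459615}$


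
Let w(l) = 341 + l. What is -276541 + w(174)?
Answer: -276026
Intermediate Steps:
-276541 + w(174) = -276541 + (341 + 174) = -276541 + 515 = -276026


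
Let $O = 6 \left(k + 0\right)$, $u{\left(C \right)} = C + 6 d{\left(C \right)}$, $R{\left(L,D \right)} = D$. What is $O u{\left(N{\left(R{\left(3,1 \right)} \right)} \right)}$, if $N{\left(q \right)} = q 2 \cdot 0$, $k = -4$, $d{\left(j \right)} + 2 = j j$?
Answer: $288$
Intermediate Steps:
$d{\left(j \right)} = -2 + j^{2}$ ($d{\left(j \right)} = -2 + j j = -2 + j^{2}$)
$N{\left(q \right)} = 0$ ($N{\left(q \right)} = 2 q 0 = 0$)
$u{\left(C \right)} = -12 + C + 6 C^{2}$ ($u{\left(C \right)} = C + 6 \left(-2 + C^{2}\right) = C + \left(-12 + 6 C^{2}\right) = -12 + C + 6 C^{2}$)
$O = -24$ ($O = 6 \left(-4 + 0\right) = 6 \left(-4\right) = -24$)
$O u{\left(N{\left(R{\left(3,1 \right)} \right)} \right)} = - 24 \left(-12 + 0 + 6 \cdot 0^{2}\right) = - 24 \left(-12 + 0 + 6 \cdot 0\right) = - 24 \left(-12 + 0 + 0\right) = \left(-24\right) \left(-12\right) = 288$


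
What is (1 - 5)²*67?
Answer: 1072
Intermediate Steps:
(1 - 5)²*67 = (-4)²*67 = 16*67 = 1072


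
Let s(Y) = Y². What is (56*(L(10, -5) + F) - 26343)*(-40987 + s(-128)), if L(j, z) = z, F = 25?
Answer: 620561469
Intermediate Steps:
(56*(L(10, -5) + F) - 26343)*(-40987 + s(-128)) = (56*(-5 + 25) - 26343)*(-40987 + (-128)²) = (56*20 - 26343)*(-40987 + 16384) = (1120 - 26343)*(-24603) = -25223*(-24603) = 620561469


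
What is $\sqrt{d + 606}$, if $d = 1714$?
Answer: $4 \sqrt{145} \approx 48.166$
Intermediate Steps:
$\sqrt{d + 606} = \sqrt{1714 + 606} = \sqrt{2320} = 4 \sqrt{145}$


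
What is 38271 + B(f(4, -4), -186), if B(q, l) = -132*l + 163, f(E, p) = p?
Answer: 62986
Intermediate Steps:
B(q, l) = 163 - 132*l
38271 + B(f(4, -4), -186) = 38271 + (163 - 132*(-186)) = 38271 + (163 + 24552) = 38271 + 24715 = 62986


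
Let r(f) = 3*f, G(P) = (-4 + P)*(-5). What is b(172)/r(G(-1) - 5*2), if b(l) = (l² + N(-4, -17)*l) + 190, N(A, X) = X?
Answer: 1790/3 ≈ 596.67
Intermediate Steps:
G(P) = 20 - 5*P
b(l) = 190 + l² - 17*l (b(l) = (l² - 17*l) + 190 = 190 + l² - 17*l)
b(172)/r(G(-1) - 5*2) = (190 + 172² - 17*172)/((3*((20 - 5*(-1)) - 5*2))) = (190 + 29584 - 2924)/((3*((20 + 5) - 10))) = 26850/((3*(25 - 10))) = 26850/((3*15)) = 26850/45 = 26850*(1/45) = 1790/3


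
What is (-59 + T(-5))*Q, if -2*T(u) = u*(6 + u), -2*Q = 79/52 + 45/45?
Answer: 14803/208 ≈ 71.168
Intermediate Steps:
Q = -131/104 (Q = -(79/52 + 45/45)/2 = -(79*(1/52) + 45*(1/45))/2 = -(79/52 + 1)/2 = -½*131/52 = -131/104 ≈ -1.2596)
T(u) = -u*(6 + u)/2
(-59 + T(-5))*Q = (-59 - ½*(-5)*(6 - 5))*(-131/104) = (-59 - ½*(-5)*1)*(-131/104) = (-59 + 5/2)*(-131/104) = -113/2*(-131/104) = 14803/208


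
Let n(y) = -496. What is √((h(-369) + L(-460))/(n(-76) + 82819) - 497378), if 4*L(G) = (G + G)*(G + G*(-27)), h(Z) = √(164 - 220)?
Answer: √(-374555013830418 + 18294*I*√14)/27441 ≈ 6.4444e-8 + 705.27*I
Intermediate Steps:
h(Z) = 2*I*√14 (h(Z) = √(-56) = 2*I*√14)
L(G) = -13*G² (L(G) = ((G + G)*(G + G*(-27)))/4 = ((2*G)*(G - 27*G))/4 = ((2*G)*(-26*G))/4 = (-52*G²)/4 = -13*G²)
√((h(-369) + L(-460))/(n(-76) + 82819) - 497378) = √((2*I*√14 - 13*(-460)²)/(-496 + 82819) - 497378) = √((2*I*√14 - 13*211600)/82323 - 497378) = √((2*I*√14 - 2750800)*(1/82323) - 497378) = √((-2750800 + 2*I*√14)*(1/82323) - 497378) = √((-2750800/82323 + 2*I*√14/82323) - 497378) = √(-40948399894/82323 + 2*I*√14/82323)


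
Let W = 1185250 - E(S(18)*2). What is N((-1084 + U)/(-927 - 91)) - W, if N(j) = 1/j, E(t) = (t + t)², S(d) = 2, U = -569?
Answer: -1959111440/1653 ≈ -1.1852e+6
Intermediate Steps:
E(t) = 4*t² (E(t) = (2*t)² = 4*t²)
W = 1185186 (W = 1185250 - 4*(2*2)² = 1185250 - 4*4² = 1185250 - 4*16 = 1185250 - 1*64 = 1185250 - 64 = 1185186)
N((-1084 + U)/(-927 - 91)) - W = 1/((-1084 - 569)/(-927 - 91)) - 1*1185186 = 1/(-1653/(-1018)) - 1185186 = 1/(-1653*(-1/1018)) - 1185186 = 1/(1653/1018) - 1185186 = 1018/1653 - 1185186 = -1959111440/1653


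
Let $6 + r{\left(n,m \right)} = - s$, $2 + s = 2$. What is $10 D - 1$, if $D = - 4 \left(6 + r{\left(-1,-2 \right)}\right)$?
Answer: $-1$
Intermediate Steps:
$s = 0$ ($s = -2 + 2 = 0$)
$r{\left(n,m \right)} = -6$ ($r{\left(n,m \right)} = -6 - 0 = -6 + 0 = -6$)
$D = 0$ ($D = - 4 \left(6 - 6\right) = \left(-4\right) 0 = 0$)
$10 D - 1 = 10 \cdot 0 - 1 = 0 - 1 = -1$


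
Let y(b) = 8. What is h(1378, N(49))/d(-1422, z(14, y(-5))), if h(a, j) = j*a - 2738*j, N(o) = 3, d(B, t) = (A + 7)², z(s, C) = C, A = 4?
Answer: -4080/121 ≈ -33.719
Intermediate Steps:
d(B, t) = 121 (d(B, t) = (4 + 7)² = 11² = 121)
h(a, j) = -2738*j + a*j (h(a, j) = a*j - 2738*j = -2738*j + a*j)
h(1378, N(49))/d(-1422, z(14, y(-5))) = (3*(-2738 + 1378))/121 = (3*(-1360))*(1/121) = -4080*1/121 = -4080/121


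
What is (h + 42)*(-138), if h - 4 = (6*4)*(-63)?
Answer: 202308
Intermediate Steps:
h = -1508 (h = 4 + (6*4)*(-63) = 4 + 24*(-63) = 4 - 1512 = -1508)
(h + 42)*(-138) = (-1508 + 42)*(-138) = -1466*(-138) = 202308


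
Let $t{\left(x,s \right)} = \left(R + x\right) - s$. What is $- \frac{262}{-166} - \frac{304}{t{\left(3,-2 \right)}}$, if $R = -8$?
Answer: $\frac{25625}{249} \approx 102.91$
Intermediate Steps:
$t{\left(x,s \right)} = -8 + x - s$ ($t{\left(x,s \right)} = \left(-8 + x\right) - s = -8 + x - s$)
$- \frac{262}{-166} - \frac{304}{t{\left(3,-2 \right)}} = - \frac{262}{-166} - \frac{304}{-8 + 3 - -2} = \left(-262\right) \left(- \frac{1}{166}\right) - \frac{304}{-8 + 3 + 2} = \frac{131}{83} - \frac{304}{-3} = \frac{131}{83} - - \frac{304}{3} = \frac{131}{83} + \frac{304}{3} = \frac{25625}{249}$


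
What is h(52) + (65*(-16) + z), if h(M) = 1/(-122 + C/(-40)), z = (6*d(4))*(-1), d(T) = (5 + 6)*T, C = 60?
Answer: -322090/247 ≈ -1304.0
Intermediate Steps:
d(T) = 11*T
z = -264 (z = (6*(11*4))*(-1) = (6*44)*(-1) = 264*(-1) = -264)
h(M) = -2/247 (h(M) = 1/(-122 + 60/(-40)) = 1/(-122 + 60*(-1/40)) = 1/(-122 - 3/2) = 1/(-247/2) = -2/247)
h(52) + (65*(-16) + z) = -2/247 + (65*(-16) - 264) = -2/247 + (-1040 - 264) = -2/247 - 1304 = -322090/247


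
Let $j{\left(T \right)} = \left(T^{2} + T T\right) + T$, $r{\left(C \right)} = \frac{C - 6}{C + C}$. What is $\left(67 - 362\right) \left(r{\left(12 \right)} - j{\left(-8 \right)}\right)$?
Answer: $\frac{141305}{4} \approx 35326.0$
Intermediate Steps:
$r{\left(C \right)} = \frac{-6 + C}{2 C}$
$j{\left(T \right)} = T + 2 T^{2}$ ($j{\left(T \right)} = \left(T^{2} + T^{2}\right) + T = 2 T^{2} + T = T + 2 T^{2}$)
$\left(67 - 362\right) \left(r{\left(12 \right)} - j{\left(-8 \right)}\right) = \left(67 - 362\right) \left(\frac{-6 + 12}{2 \cdot 12} - - 8 \left(1 + 2 \left(-8\right)\right)\right) = - 295 \left(\frac{1}{2} \cdot \frac{1}{12} \cdot 6 - - 8 \left(1 - 16\right)\right) = - 295 \left(\frac{1}{4} - \left(-8\right) \left(-15\right)\right) = - 295 \left(\frac{1}{4} - 120\right) = \left(-295\right) \left(- \frac{479}{4}\right) = \frac{141305}{4}$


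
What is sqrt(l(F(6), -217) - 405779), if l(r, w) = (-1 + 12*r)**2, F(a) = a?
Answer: I*sqrt(400738) ≈ 633.04*I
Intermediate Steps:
sqrt(l(F(6), -217) - 405779) = sqrt((-1 + 12*6)**2 - 405779) = sqrt((-1 + 72)**2 - 405779) = sqrt(71**2 - 405779) = sqrt(5041 - 405779) = sqrt(-400738) = I*sqrt(400738)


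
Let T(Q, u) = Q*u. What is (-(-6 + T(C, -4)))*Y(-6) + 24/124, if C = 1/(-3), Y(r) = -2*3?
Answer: -862/31 ≈ -27.806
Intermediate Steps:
Y(r) = -6
C = -1/3 ≈ -0.33333
(-(-6 + T(C, -4)))*Y(-6) + 24/124 = -(-6 - 1/3*(-4))*(-6) + 24/124 = -(-6 + 4/3)*(-6) + 24*(1/124) = -1*(-14/3)*(-6) + 6/31 = (14/3)*(-6) + 6/31 = -28 + 6/31 = -862/31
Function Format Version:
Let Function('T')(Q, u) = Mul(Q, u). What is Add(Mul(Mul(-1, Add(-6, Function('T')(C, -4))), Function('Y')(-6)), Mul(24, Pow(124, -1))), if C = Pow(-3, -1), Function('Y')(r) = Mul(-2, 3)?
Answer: Rational(-862, 31) ≈ -27.806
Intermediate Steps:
Function('Y')(r) = -6
C = Rational(-1, 3) ≈ -0.33333
Add(Mul(Mul(-1, Add(-6, Function('T')(C, -4))), Function('Y')(-6)), Mul(24, Pow(124, -1))) = Add(Mul(Mul(-1, Add(-6, Mul(Rational(-1, 3), -4))), -6), Mul(24, Pow(124, -1))) = Add(Mul(Mul(-1, Add(-6, Rational(4, 3))), -6), Mul(24, Rational(1, 124))) = Add(Mul(Mul(-1, Rational(-14, 3)), -6), Rational(6, 31)) = Add(Mul(Rational(14, 3), -6), Rational(6, 31)) = Add(-28, Rational(6, 31)) = Rational(-862, 31)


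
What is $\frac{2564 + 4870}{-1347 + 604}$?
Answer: $- \frac{7434}{743} \approx -10.005$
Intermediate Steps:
$\frac{2564 + 4870}{-1347 + 604} = \frac{7434}{-743} = 7434 \left(- \frac{1}{743}\right) = - \frac{7434}{743}$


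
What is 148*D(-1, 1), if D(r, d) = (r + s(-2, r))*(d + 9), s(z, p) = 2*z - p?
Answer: -5920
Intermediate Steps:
s(z, p) = -p + 2*z
D(r, d) = -36 - 4*d (D(r, d) = (r + (-r + 2*(-2)))*(d + 9) = (r + (-r - 4))*(9 + d) = (r + (-4 - r))*(9 + d) = -4*(9 + d) = -36 - 4*d)
148*D(-1, 1) = 148*(-36 - 4*1) = 148*(-36 - 4) = 148*(-40) = -5920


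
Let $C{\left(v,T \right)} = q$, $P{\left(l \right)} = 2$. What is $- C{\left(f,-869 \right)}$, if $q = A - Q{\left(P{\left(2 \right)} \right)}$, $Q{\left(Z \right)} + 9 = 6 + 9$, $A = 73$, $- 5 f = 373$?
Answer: $-67$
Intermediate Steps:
$f = - \frac{373}{5}$ ($f = \left(- \frac{1}{5}\right) 373 = - \frac{373}{5} \approx -74.6$)
$Q{\left(Z \right)} = 6$ ($Q{\left(Z \right)} = -9 + \left(6 + 9\right) = -9 + 15 = 6$)
$q = 67$ ($q = 73 - 6 = 67$)
$C{\left(v,T \right)} = 67$
$- C{\left(f,-869 \right)} = \left(-1\right) 67 = -67$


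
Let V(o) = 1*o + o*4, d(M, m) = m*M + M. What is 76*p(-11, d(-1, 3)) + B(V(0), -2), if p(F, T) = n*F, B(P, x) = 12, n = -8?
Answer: 6700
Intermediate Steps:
d(M, m) = M + M*m (d(M, m) = M*m + M = M + M*m)
V(o) = 5*o (V(o) = o + 4*o = 5*o)
p(F, T) = -8*F
76*p(-11, d(-1, 3)) + B(V(0), -2) = 76*(-8*(-11)) + 12 = 76*88 + 12 = 6688 + 12 = 6700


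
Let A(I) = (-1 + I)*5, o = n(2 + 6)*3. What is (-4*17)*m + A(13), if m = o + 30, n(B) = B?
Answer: -3612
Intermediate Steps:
o = 24 (o = (2 + 6)*3 = 8*3 = 24)
m = 54 (m = 24 + 30 = 54)
A(I) = -5 + 5*I
(-4*17)*m + A(13) = -4*17*54 + (-5 + 5*13) = -68*54 + (-5 + 65) = -3672 + 60 = -3612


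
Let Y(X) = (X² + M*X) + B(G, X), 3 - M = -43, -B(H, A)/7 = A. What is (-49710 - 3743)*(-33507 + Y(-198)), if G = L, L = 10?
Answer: 108242325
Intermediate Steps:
G = 10
B(H, A) = -7*A
M = 46 (M = 3 - 1*(-43) = 3 + 43 = 46)
Y(X) = X² + 39*X (Y(X) = (X² + 46*X) - 7*X = X² + 39*X)
(-49710 - 3743)*(-33507 + Y(-198)) = (-49710 - 3743)*(-33507 - 198*(39 - 198)) = -53453*(-33507 - 198*(-159)) = -53453*(-33507 + 31482) = -53453*(-2025) = 108242325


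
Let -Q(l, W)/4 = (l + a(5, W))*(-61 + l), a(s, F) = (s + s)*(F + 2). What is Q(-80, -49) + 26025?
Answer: -284175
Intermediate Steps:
a(s, F) = 2*s*(2 + F) (a(s, F) = (2*s)*(2 + F) = 2*s*(2 + F))
Q(l, W) = -4*(-61 + l)*(20 + l + 10*W) (Q(l, W) = -4*(l + 2*5*(2 + W))*(-61 + l) = -4*(l + (20 + 10*W))*(-61 + l) = -4*(20 + l + 10*W)*(-61 + l) = -4*(-61 + l)*(20 + l + 10*W))
Q(-80, -49) + 26025 = (4880 - 4*(-80)² + 164*(-80) + 2440*(-49) - 40*(-49)*(-80)) + 26025 = (4880 - 4*6400 - 13120 - 119560 - 156800) + 26025 = (4880 - 25600 - 13120 - 119560 - 156800) + 26025 = -310200 + 26025 = -284175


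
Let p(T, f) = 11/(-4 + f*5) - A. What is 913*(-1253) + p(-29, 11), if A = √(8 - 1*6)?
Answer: -58343428/51 - √2 ≈ -1.1440e+6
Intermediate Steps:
A = √2 (A = √(8 - 6) = √2 ≈ 1.4142)
p(T, f) = -√2 + 11/(-4 + 5*f) (p(T, f) = 11/(-4 + f*5) - √2 = 11/(-4 + 5*f) - √2 = -√2 + 11/(-4 + 5*f))
913*(-1253) + p(-29, 11) = 913*(-1253) + (11 + 4*√2 - 5*11*√2)/(-4 + 5*11) = -1143989 + (11 + 4*√2 - 55*√2)/(-4 + 55) = -1143989 + (11 - 51*√2)/51 = -1143989 + (11/51 - √2) = -58343428/51 - √2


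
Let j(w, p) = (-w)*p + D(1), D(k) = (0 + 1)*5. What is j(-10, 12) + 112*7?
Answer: 909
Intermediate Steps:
D(k) = 5 (D(k) = 1*5 = 5)
j(w, p) = 5 - p*w (j(w, p) = (-w)*p + 5 = -p*w + 5 = 5 - p*w)
j(-10, 12) + 112*7 = (5 - 1*12*(-10)) + 112*7 = (5 + 120) + 784 = 125 + 784 = 909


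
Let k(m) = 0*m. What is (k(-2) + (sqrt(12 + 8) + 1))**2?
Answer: 21 + 4*sqrt(5) ≈ 29.944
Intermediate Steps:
k(m) = 0
(k(-2) + (sqrt(12 + 8) + 1))**2 = (0 + (sqrt(12 + 8) + 1))**2 = (0 + (sqrt(20) + 1))**2 = (0 + (2*sqrt(5) + 1))**2 = (0 + (1 + 2*sqrt(5)))**2 = (1 + 2*sqrt(5))**2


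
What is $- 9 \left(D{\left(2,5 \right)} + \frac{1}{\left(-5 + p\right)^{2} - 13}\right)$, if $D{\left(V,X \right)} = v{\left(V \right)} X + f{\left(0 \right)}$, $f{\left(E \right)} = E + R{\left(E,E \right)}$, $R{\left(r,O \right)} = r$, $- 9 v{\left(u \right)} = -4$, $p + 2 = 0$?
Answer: $- \frac{81}{4} \approx -20.25$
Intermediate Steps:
$p = -2$ ($p = -2 + 0 = -2$)
$v{\left(u \right)} = \frac{4}{9}$ ($v{\left(u \right)} = \left(- \frac{1}{9}\right) \left(-4\right) = \frac{4}{9}$)
$f{\left(E \right)} = 2 E$ ($f{\left(E \right)} = E + E = 2 E$)
$D{\left(V,X \right)} = \frac{4 X}{9}$ ($D{\left(V,X \right)} = \frac{4 X}{9} + 2 \cdot 0 = \frac{4 X}{9} + 0 = \frac{4 X}{9}$)
$- 9 \left(D{\left(2,5 \right)} + \frac{1}{\left(-5 + p\right)^{2} - 13}\right) = - 9 \left(\frac{4}{9} \cdot 5 + \frac{1}{\left(-5 - 2\right)^{2} - 13}\right) = - 9 \left(\frac{20}{9} + \frac{1}{\left(-7\right)^{2} - 13}\right) = - 9 \left(\frac{20}{9} + \frac{1}{49 - 13}\right) = - 9 \left(\frac{20}{9} + \frac{1}{36}\right) = \left(-9\right) \frac{9}{4} = - \frac{81}{4}$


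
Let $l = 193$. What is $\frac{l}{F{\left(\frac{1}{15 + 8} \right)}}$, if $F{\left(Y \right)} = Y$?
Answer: $4439$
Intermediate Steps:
$\frac{l}{F{\left(\frac{1}{15 + 8} \right)}} = \frac{193}{\frac{1}{15 + 8}} = \frac{193}{\frac{1}{23}} = 193 \frac{1}{\frac{1}{23}} = 193 \cdot 23 = 4439$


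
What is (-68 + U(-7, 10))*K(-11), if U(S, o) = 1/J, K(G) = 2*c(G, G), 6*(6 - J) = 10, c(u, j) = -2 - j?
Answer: -15858/13 ≈ -1219.8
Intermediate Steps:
J = 13/3 (J = 6 - ⅙*10 = 6 - 5/3 = 13/3 ≈ 4.3333)
K(G) = -4 - 2*G (K(G) = 2*(-2 - G) = -4 - 2*G)
U(S, o) = 3/13 (U(S, o) = 1/(13/3) = 3/13)
(-68 + U(-7, 10))*K(-11) = (-68 + 3/13)*(-4 - 2*(-11)) = -881*(-4 + 22)/13 = -881/13*18 = -15858/13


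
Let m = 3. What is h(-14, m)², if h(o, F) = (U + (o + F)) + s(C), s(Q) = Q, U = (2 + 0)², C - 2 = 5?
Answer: 0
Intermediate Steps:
C = 7 (C = 2 + 5 = 7)
U = 4 (U = 2² = 4)
h(o, F) = 11 + F + o (h(o, F) = (4 + (o + F)) + 7 = (4 + (F + o)) + 7 = (4 + F + o) + 7 = 11 + F + o)
h(-14, m)² = (11 + 3 - 14)² = 0² = 0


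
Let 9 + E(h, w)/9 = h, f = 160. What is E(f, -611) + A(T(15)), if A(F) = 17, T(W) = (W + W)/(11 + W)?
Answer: 1376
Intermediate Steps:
T(W) = 2*W/(11 + W) (T(W) = (2*W)/(11 + W) = 2*W/(11 + W))
E(h, w) = -81 + 9*h
E(f, -611) + A(T(15)) = (-81 + 9*160) + 17 = (-81 + 1440) + 17 = 1359 + 17 = 1376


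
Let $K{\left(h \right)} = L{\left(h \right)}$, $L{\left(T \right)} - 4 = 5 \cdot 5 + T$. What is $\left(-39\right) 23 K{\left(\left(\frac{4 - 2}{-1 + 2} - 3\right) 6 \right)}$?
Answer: $-20631$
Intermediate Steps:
$L{\left(T \right)} = 29 + T$ ($L{\left(T \right)} = 4 + \left(5 \cdot 5 + T\right) = 4 + \left(25 + T\right) = 29 + T$)
$K{\left(h \right)} = 29 + h$
$\left(-39\right) 23 K{\left(\left(\frac{4 - 2}{-1 + 2} - 3\right) 6 \right)} = \left(-39\right) 23 \left(29 + \left(\frac{4 - 2}{-1 + 2} - 3\right) 6\right) = - 897 \left(29 + \left(\frac{2}{1} - 3\right) 6\right) = - 897 \left(29 + \left(2 \cdot 1 - 3\right) 6\right) = - 897 \left(29 + \left(2 - 3\right) 6\right) = - 897 \left(29 - 6\right) = \left(-897\right) 23 = -20631$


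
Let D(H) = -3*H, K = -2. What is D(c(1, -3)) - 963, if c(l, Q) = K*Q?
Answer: -981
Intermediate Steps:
c(l, Q) = -2*Q
D(c(1, -3)) - 963 = -(-6)*(-3) - 963 = -3*6 - 963 = -18 - 963 = -981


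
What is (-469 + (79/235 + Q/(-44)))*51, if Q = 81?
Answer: -248115969/10340 ≈ -23996.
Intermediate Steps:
(-469 + (79/235 + Q/(-44)))*51 = (-469 + (79/235 + 81/(-44)))*51 = (-469 + (79*(1/235) + 81*(-1/44)))*51 = (-469 + (79/235 - 81/44))*51 = (-469 - 15559/10340)*51 = -4865019/10340*51 = -248115969/10340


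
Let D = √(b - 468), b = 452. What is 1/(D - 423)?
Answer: -423/178945 - 4*I/178945 ≈ -0.0023639 - 2.2353e-5*I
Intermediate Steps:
D = 4*I (D = √(452 - 468) = √(-16) = 4*I ≈ 4.0*I)
1/(D - 423) = 1/(4*I - 423) = 1/(-423 + 4*I) = (-423 - 4*I)/178945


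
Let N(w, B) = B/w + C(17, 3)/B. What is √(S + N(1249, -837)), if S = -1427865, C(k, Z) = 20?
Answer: I*√173388640989434658/348471 ≈ 1194.9*I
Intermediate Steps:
N(w, B) = 20/B + B/w (N(w, B) = B/w + 20/B = 20/B + B/w)
√(S + N(1249, -837)) = √(-1427865 + (20/(-837) - 837/1249)) = √(-1427865 + (20*(-1/837) - 837*1/1249)) = √(-1427865 + (-20/837 - 837/1249)) = √(-1427865 - 725549/1045413) = √(-1492709358794/1045413) = I*√173388640989434658/348471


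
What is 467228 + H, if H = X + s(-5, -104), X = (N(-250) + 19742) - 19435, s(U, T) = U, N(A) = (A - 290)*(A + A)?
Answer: 737530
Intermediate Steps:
N(A) = 2*A*(-290 + A) (N(A) = (-290 + A)*(2*A) = 2*A*(-290 + A))
X = 270307 (X = (2*(-250)*(-290 - 250) + 19742) - 19435 = (2*(-250)*(-540) + 19742) - 19435 = (270000 + 19742) - 19435 = 289742 - 19435 = 270307)
H = 270302 (H = 270307 - 5 = 270302)
467228 + H = 467228 + 270302 = 737530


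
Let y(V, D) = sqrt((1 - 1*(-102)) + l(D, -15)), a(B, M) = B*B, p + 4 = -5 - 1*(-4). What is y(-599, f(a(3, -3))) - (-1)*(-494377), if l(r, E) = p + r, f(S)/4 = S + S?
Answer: -494377 + sqrt(170) ≈ -4.9436e+5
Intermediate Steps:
p = -5 (p = -4 + (-5 - 1*(-4)) = -4 + (-5 + 4) = -4 - 1 = -5)
a(B, M) = B**2
f(S) = 8*S (f(S) = 4*(S + S) = 4*(2*S) = 8*S)
l(r, E) = -5 + r
y(V, D) = sqrt(98 + D) (y(V, D) = sqrt((1 - 1*(-102)) + (-5 + D)) = sqrt((1 + 102) + (-5 + D)) = sqrt(103 + (-5 + D)) = sqrt(98 + D))
y(-599, f(a(3, -3))) - (-1)*(-494377) = sqrt(98 + 8*3**2) - (-1)*(-494377) = sqrt(98 + 8*9) - 1*494377 = sqrt(98 + 72) - 494377 = sqrt(170) - 494377 = -494377 + sqrt(170)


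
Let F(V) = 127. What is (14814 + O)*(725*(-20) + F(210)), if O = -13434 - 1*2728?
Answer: 19374804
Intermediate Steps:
O = -16162 (O = -13434 - 2728 = -16162)
(14814 + O)*(725*(-20) + F(210)) = (14814 - 16162)*(725*(-20) + 127) = -1348*(-14500 + 127) = -1348*(-14373) = 19374804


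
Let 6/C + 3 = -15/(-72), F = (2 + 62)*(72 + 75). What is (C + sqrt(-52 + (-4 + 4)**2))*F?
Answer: -1354752/67 + 18816*I*sqrt(13) ≈ -20220.0 + 67842.0*I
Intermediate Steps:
F = 9408 (F = 64*147 = 9408)
C = -144/67 (C = 6/(-3 - 15/(-72)) = 6/(-3 - 15*(-1/72)) = 6/(-3 + 5/24) = 6/(-67/24) = 6*(-24/67) = -144/67 ≈ -2.1493)
(C + sqrt(-52 + (-4 + 4)**2))*F = (-144/67 + sqrt(-52 + (-4 + 4)**2))*9408 = (-144/67 + sqrt(-52 + 0**2))*9408 = (-144/67 + sqrt(-52 + 0))*9408 = (-144/67 + sqrt(-52))*9408 = (-144/67 + 2*I*sqrt(13))*9408 = -1354752/67 + 18816*I*sqrt(13)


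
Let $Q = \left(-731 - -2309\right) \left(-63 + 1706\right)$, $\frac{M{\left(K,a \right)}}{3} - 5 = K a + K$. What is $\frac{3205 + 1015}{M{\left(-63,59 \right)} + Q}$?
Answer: $\frac{4220}{2581329} \approx 0.0016348$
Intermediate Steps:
$M{\left(K,a \right)} = 15 + 3 K + 3 K a$ ($M{\left(K,a \right)} = 15 + 3 \left(K a + K\right) = 15 + 3 \left(K + K a\right) = 15 + \left(3 K + 3 K a\right) = 15 + 3 K + 3 K a$)
$Q = 2592654$ ($Q = \left(-731 + 2309\right) 1643 = 1578 \cdot 1643 = 2592654$)
$\frac{3205 + 1015}{M{\left(-63,59 \right)} + Q} = \frac{3205 + 1015}{\left(15 + 3 \left(-63\right) + 3 \left(-63\right) 59\right) + 2592654} = \frac{4220}{\left(15 - 189 - 11151\right) + 2592654} = \frac{4220}{-11325 + 2592654} = \frac{4220}{2581329}$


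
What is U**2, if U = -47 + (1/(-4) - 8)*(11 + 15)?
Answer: 273529/4 ≈ 68382.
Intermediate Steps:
U = -523/2 (U = -47 + (-1/4 - 8)*26 = -47 - 33/4*26 = -47 - 429/2 = -523/2 ≈ -261.50)
U**2 = (-523/2)**2 = 273529/4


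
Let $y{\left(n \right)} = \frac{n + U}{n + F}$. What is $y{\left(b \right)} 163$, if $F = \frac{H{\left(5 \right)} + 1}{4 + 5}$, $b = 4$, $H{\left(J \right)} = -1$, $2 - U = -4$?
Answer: $\frac{815}{2} \approx 407.5$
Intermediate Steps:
$U = 6$ ($U = 2 - -4 = 2 + 4 = 6$)
$F = 0$ ($F = \frac{-1 + 1}{4 + 5} = \frac{0}{9} = 0 \cdot \frac{1}{9} = 0$)
$y{\left(n \right)} = \frac{6 + n}{n}$ ($y{\left(n \right)} = \frac{n + 6}{n + 0} = \frac{6 + n}{n}$)
$y{\left(b \right)} 163 = \frac{6 + 4}{4} \cdot 163 = \frac{1}{4} \cdot 10 \cdot 163 = \frac{5}{2} \cdot 163 = \frac{815}{2}$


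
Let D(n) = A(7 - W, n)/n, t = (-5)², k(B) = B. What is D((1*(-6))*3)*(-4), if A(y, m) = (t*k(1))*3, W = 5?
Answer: 50/3 ≈ 16.667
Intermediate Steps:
t = 25
A(y, m) = 75 (A(y, m) = (25*1)*3 = 25*3 = 75)
D(n) = 75/n
D((1*(-6))*3)*(-4) = (75/(((1*(-6))*3)))*(-4) = (75/((-6*3)))*(-4) = (75/(-18))*(-4) = (75*(-1/18))*(-4) = -25/6*(-4) = 50/3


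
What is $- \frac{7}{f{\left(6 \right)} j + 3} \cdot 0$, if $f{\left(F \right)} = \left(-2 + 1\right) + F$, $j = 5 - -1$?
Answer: $0$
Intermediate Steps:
$j = 6$ ($j = 5 + 1 = 6$)
$f{\left(F \right)} = -1 + F$
$- \frac{7}{f{\left(6 \right)} j + 3} \cdot 0 = - \frac{7}{\left(-1 + 6\right) 6 + 3} \cdot 0 = - \frac{7}{5 \cdot 6 + 3} \cdot 0 = - \frac{7}{30 + 3} \cdot 0 = - \frac{7}{33} \cdot 0 = \left(-7\right) \frac{1}{33} \cdot 0 = \left(- \frac{7}{33}\right) 0 = 0$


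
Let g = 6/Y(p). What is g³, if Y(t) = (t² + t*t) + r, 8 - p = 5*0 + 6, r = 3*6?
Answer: 27/2197 ≈ 0.012289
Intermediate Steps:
r = 18
p = 2 (p = 8 - (5*0 + 6) = 8 - (0 + 6) = 8 - 1*6 = 8 - 6 = 2)
Y(t) = 18 + 2*t² (Y(t) = (t² + t*t) + 18 = (t² + t²) + 18 = 2*t² + 18 = 18 + 2*t²)
g = 3/13 (g = 6/(18 + 2*2²) = 6/(18 + 2*4) = 6/(18 + 8) = 6/26 = 6*(1/26) = 3/13 ≈ 0.23077)
g³ = (3/13)³ = 27/2197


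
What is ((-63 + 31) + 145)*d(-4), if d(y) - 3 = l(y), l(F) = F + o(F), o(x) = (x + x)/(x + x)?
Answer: 0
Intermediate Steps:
o(x) = 1 (o(x) = (2*x)/((2*x)) = (2*x)*(1/(2*x)) = 1)
l(F) = 1 + F (l(F) = F + 1 = 1 + F)
d(y) = 4 + y (d(y) = 3 + (1 + y) = 4 + y)
((-63 + 31) + 145)*d(-4) = ((-63 + 31) + 145)*(4 - 4) = (-32 + 145)*0 = 113*0 = 0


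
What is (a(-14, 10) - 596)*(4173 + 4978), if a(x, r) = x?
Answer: -5582110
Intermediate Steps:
(a(-14, 10) - 596)*(4173 + 4978) = (-14 - 596)*(4173 + 4978) = -610*9151 = -5582110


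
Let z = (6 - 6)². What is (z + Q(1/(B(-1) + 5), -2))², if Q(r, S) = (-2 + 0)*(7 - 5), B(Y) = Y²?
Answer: 16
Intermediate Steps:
z = 0 (z = 0² = 0)
Q(r, S) = -4 (Q(r, S) = -2*2 = -4)
(z + Q(1/(B(-1) + 5), -2))² = (0 - 4)² = (-4)² = 16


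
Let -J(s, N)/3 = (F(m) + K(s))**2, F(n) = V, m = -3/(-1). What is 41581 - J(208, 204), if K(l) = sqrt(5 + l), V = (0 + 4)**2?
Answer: 42988 + 96*sqrt(213) ≈ 44389.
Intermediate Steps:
V = 16 (V = 4**2 = 16)
m = 3 (m = -3*(-1) = 3)
F(n) = 16
J(s, N) = -3*(16 + sqrt(5 + s))**2
41581 - J(208, 204) = 41581 - (-3)*(16 + sqrt(5 + 208))**2 = 41581 - (-3)*(16 + sqrt(213))**2 = 41581 + 3*(16 + sqrt(213))**2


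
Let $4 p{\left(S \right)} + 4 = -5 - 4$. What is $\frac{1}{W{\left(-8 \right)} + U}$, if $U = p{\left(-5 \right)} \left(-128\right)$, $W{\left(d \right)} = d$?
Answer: $\frac{1}{408} \approx 0.002451$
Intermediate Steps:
$p{\left(S \right)} = - \frac{13}{4}$ ($p{\left(S \right)} = -1 + \frac{-5 - 4}{4} = -1 + \frac{1}{4} \left(-9\right) = -1 - \frac{9}{4} = - \frac{13}{4}$)
$U = 416$ ($U = \left(- \frac{13}{4}\right) \left(-128\right) = 416$)
$\frac{1}{W{\left(-8 \right)} + U} = \frac{1}{-8 + 416} = \frac{1}{408}$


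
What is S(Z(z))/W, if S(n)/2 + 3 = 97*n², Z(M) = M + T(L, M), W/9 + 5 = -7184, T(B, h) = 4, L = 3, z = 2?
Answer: -2326/21567 ≈ -0.10785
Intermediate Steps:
W = -64701 (W = -45 + 9*(-7184) = -45 - 64656 = -64701)
Z(M) = 4 + M (Z(M) = M + 4 = 4 + M)
S(n) = -6 + 194*n² (S(n) = -6 + 2*(97*n²) = -6 + 194*n²)
S(Z(z))/W = (-6 + 194*(4 + 2)²)/(-64701) = (-6 + 194*6²)*(-1/64701) = (-6 + 194*36)*(-1/64701) = (-6 + 6984)*(-1/64701) = 6978*(-1/64701) = -2326/21567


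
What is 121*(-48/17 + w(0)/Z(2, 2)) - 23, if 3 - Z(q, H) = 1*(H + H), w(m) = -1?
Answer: -4142/17 ≈ -243.65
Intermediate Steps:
Z(q, H) = 3 - 2*H (Z(q, H) = 3 - (H + H) = 3 - 2*H)
121*(-48/17 + w(0)/Z(2, 2)) - 23 = 121*(-48/17 - 1/(3 - 2*2)) - 23 = 121*(-48*1/17 - 1/(3 - 4)) - 23 = 121*(-48/17 - 1/(-1)) - 23 = 121*(-48/17 - 1*(-1)) - 23 = 121*(-48/17 + 1) - 23 = 121*(-31/17) - 23 = -3751/17 - 23 = -4142/17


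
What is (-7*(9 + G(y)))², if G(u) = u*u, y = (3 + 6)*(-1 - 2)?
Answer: 26687556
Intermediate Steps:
y = -27 (y = 9*(-3) = -27)
G(u) = u²
(-7*(9 + G(y)))² = (-7*(9 + (-27)²))² = (-7*(9 + 729))² = (-7*738)² = (-5166)² = 26687556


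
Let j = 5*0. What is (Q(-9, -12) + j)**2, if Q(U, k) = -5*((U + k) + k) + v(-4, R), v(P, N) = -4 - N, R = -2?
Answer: 26569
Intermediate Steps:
Q(U, k) = -2 - 10*k - 5*U (Q(U, k) = -5*((U + k) + k) + (-4 - 1*(-2)) = -5*(U + 2*k) + (-4 + 2) = (-10*k - 5*U) - 2 = -2 - 10*k - 5*U)
j = 0
(Q(-9, -12) + j)**2 = ((-2 - 10*(-12) - 5*(-9)) + 0)**2 = ((-2 + 120 + 45) + 0)**2 = (163 + 0)**2 = 163**2 = 26569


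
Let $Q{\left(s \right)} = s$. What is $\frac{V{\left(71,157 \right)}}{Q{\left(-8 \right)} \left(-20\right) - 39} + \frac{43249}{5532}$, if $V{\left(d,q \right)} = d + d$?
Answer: $\frac{6018673}{669372} \approx 8.9915$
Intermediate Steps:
$V{\left(d,q \right)} = 2 d$
$\frac{V{\left(71,157 \right)}}{Q{\left(-8 \right)} \left(-20\right) - 39} + \frac{43249}{5532} = \frac{2 \cdot 71}{\left(-8\right) \left(-20\right) - 39} + \frac{43249}{5532} = \frac{142}{160 - 39} + 43249 \cdot \frac{1}{5532} = \frac{142}{121} + \frac{43249}{5532} = \frac{6018673}{669372}$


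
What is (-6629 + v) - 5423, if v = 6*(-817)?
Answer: -16954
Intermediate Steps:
v = -4902
(-6629 + v) - 5423 = (-6629 - 4902) - 5423 = -11531 - 5423 = -16954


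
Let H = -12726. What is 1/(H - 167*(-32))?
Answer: -1/7382 ≈ -0.00013546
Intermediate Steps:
1/(H - 167*(-32)) = 1/(-12726 - 167*(-32)) = 1/(-12726 + 5344) = 1/(-7382) = -1/7382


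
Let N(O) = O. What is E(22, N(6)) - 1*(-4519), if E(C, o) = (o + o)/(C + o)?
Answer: 31636/7 ≈ 4519.4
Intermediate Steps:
E(C, o) = 2*o/(C + o) (E(C, o) = (2*o)/(C + o) = 2*o/(C + o))
E(22, N(6)) - 1*(-4519) = 2*6/(22 + 6) - 1*(-4519) = 2*6/28 + 4519 = 2*6*(1/28) + 4519 = 3/7 + 4519 = 31636/7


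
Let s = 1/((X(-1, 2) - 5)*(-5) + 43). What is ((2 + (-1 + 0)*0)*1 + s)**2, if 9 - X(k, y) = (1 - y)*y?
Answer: 729/169 ≈ 4.3136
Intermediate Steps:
X(k, y) = 9 - y*(1 - y) (X(k, y) = 9 - (1 - y)*y = 9 - y*(1 - y))
s = 1/13 (s = 1/(((9 + 2**2 - 1*2) - 5)*(-5) + 43) = 1/(((9 + 4 - 2) - 5)*(-5) + 43) = 1/((11 - 5)*(-5) + 43) = 1/(6*(-5) + 43) = 1/(-30 + 43) = 1/13 ≈ 0.076923)
((2 + (-1 + 0)*0)*1 + s)**2 = ((2 + (-1 + 0)*0)*1 + 1/13)**2 = ((2 - 1*0)*1 + 1/13)**2 = ((2 + 0)*1 + 1/13)**2 = (2*1 + 1/13)**2 = (2 + 1/13)**2 = (27/13)**2 = 729/169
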